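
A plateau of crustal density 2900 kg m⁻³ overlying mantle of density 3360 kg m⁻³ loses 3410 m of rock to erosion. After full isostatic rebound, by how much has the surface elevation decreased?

467 m

Rebound u = e ρ_c/ρ_m = 3410 m × 2900/3360 = 2943 m.
Net surface drop = e − u = 3410 m − 2943 m = e (ρ_m − ρ_c)/ρ_m = 467 m.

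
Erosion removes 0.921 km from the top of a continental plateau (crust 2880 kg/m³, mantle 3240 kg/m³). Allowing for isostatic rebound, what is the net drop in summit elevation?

0.102 km

Rebound u = e ρ_c/ρ_m = 0.921 km × 2880/3240 = 0.8187 km.
Net surface drop = e − u = 0.921 km − 0.8187 km = e (ρ_m − ρ_c)/ρ_m = 0.102 km.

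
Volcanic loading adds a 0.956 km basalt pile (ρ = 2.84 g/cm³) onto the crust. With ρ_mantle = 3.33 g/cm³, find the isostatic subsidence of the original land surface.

Subaerial loading: s = t ρ_load / ρ_m.
s = 0.956 km × 2.84/3.33 = 0.815 km.

0.815 km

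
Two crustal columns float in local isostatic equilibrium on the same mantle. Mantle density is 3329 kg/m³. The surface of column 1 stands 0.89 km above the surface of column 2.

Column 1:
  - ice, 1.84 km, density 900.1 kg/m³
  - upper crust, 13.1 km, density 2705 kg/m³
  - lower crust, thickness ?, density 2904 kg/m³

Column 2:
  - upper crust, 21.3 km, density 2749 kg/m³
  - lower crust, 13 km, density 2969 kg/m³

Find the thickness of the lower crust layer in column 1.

Take the compensation level at the base of the deeper column (depth z_c below the surface of column 1) and equate Σ ρ_i t_i down to z_c; mantle fills any gap and the z_c terms cancel.
Column 1: 1.84×900.1 + 13.1×2705 + x×2904 + (z_c − 14.94 − x)×3329
Column 2: 0.89×0 + 21.3×2749 + 13×2969 + (z_c − 0.89 − 34.3)×3329
The z_c×3329 term appears on both sides and cancels. Collect the known terms of each column as K = Σ(ρt)_known − 3329 × (depth of known layers): K_1 = 37091.684 − 3329×14.94 = −12643.576; K_2 = 97150.7 − 3329×(0.89 + 34.3) = −19996.81.
Balance: K_1 − x×(3329 − 2904) = K_2, so x = (K_1 − K_2)/(3329 − 2904) = 7353.23/425 = 17.3 km.

17.3 km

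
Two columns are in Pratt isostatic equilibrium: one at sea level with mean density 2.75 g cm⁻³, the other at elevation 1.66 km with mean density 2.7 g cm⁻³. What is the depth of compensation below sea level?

89.6 km

ρ_ref D = ρ (D + h) → D (ρ_ref − ρ) = ρ h.
D = ρ h/(ρ_ref − ρ) = 2.7 × 1.66 km/(2.75 − 2.7) = 89.6 km.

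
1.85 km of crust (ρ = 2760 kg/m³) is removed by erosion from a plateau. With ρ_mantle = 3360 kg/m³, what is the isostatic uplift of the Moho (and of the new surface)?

Unloading: uplift u = e ρ_c/ρ_m = 1.85 km × 2760/3360 = 1.52 km.

1.52 km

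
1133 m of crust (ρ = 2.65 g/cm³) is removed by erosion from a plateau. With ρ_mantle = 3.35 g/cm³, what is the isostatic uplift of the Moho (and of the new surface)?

896 m

Unloading: uplift u = e ρ_c/ρ_m = 1133 m × 2.65/3.35 = 896 m.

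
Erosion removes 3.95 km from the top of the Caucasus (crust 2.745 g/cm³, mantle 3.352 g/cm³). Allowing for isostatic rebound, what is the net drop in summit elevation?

0.715 km

Rebound u = e ρ_c/ρ_m = 3.95 km × 2.745/3.352 = 3.235 km.
Net surface drop = e − u = 3.95 km − 3.235 km = e (ρ_m − ρ_c)/ρ_m = 0.715 km.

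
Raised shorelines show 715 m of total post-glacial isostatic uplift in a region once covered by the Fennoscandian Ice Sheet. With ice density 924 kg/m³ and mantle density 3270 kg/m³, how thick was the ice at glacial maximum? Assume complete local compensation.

2530 m

u = t ρ_ice/ρ_m → t = u ρ_m/ρ_ice = 715 m × 3270/924 = 2530 m.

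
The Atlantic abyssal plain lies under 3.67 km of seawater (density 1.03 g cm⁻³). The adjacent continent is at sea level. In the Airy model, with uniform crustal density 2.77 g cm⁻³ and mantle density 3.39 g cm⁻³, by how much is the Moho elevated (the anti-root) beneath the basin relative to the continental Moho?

10.3 km

Equating mass per unit area of the two columns: replacing crust with seawater at the top is compensated by replacing crust with mantle at the base: d (ρ_c − ρ_w) = a (ρ_m − ρ_c).
a = d (ρ_c − ρ_w)/(ρ_m − ρ_c) = 3.67 km × 1.74/0.62 = 10.3 km.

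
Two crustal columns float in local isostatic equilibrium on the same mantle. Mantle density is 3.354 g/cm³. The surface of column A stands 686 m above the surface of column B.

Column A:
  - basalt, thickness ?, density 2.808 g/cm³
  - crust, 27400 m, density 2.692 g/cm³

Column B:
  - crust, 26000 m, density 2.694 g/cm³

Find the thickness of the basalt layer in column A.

2420 m

Take the compensation level at the base of the deeper column (depth z_c below the surface of column A) and equate Σ ρ_i t_i down to z_c; mantle fills any gap and the z_c terms cancel.
Column A: x×2.808 + 27400×2.692 + (z_c − 27400 − x)×3.354
Column B: 686×0 + 26000×2.694 + (z_c − 686 − 26000)×3.354
The z_c×3.354 term appears on both sides and cancels. Collect the known terms of each column as K = Σ(ρt)_known − 3.354 × (depth of known layers): K_A = 73760.8 − 3.354×27400 = −18138.8; K_B = 70044 − 3.354×(686 + 26000) = −19460.844.
Balance: K_A − x×(3.354 − 2.808) = K_B, so x = (K_A − K_B)/(3.354 − 2.808) = 1322.04/0.546 = 2420 m.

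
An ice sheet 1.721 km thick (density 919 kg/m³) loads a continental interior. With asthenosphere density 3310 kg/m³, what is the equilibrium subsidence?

0.478 km

By Archimedes' principle applied to the lithosphere: the ice load ρ_ice t is balanced by mantle displaced below, ρ_m s.
s = t ρ_ice / ρ_m = 1.721 km × 919/3310 = 0.478 km.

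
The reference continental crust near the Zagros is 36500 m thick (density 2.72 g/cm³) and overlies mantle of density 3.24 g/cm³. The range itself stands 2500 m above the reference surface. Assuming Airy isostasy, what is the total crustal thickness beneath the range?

Root depth r = h ρ_c / (ρ_m − ρ_c) = 2500 m × 2.72 / 0.52 = 13080 m.
Total thickness = T + h + r = 36500 m + 2500 m + 13080 m = 52100 m.

52100 m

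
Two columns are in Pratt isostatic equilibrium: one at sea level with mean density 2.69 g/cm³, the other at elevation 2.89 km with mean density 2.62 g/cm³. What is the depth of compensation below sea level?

108 km

ρ_ref D = ρ (D + h) → D (ρ_ref − ρ) = ρ h.
D = ρ h/(ρ_ref − ρ) = 2.62 × 2.89 km/(2.69 − 2.62) = 108 km.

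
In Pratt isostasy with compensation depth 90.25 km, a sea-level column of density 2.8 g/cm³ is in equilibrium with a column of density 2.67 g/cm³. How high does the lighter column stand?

4.39 km

ρ_ref D = ρ (D + h) → h = D (ρ_ref − ρ)/ρ.
h = 90.25 km × (2.8 − 2.67)/2.67 = 4.39 km.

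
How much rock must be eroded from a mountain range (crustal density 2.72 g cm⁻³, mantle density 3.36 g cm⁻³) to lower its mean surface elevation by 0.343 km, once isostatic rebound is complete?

1.8 km

Net drop Δ = e − u = e − e ρ_c/ρ_m = e (ρ_m − ρ_c)/ρ_m.
e = Δ ρ_m/(ρ_m − ρ_c) = 0.343 km × 3.36/0.64 = 1.8 km.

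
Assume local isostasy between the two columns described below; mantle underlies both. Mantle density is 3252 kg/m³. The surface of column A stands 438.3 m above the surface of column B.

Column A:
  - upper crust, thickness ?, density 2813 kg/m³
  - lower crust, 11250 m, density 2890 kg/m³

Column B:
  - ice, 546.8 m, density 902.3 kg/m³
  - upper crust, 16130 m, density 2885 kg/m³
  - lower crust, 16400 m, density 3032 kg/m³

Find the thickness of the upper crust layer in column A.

18600 m

Take the compensation level at the base of the deeper column (depth z_c below the surface of column A) and equate Σ ρ_i t_i down to z_c; mantle fills any gap and the z_c terms cancel.
Column A: x×2813 + 11250×2890 + (z_c − 11250 − x)×3252
Column B: 438.3×0 + 546.8×902.3 + 16130×2885 + 16400×3032 + (z_c − 438.3 − 33076.8)×3252
The z_c×3252 term appears on both sides and cancels. Collect the known terms of each column as K = Σ(ρt)_known − 3252 × (depth of known layers): K_A = 32512500 − 3252×11250 = −4072500; K_B = 96753227.6 − 3252×(438.3 + 33076.8) = −12237877.6.
Balance: K_A − x×(3252 − 2813) = K_B, so x = (K_A − K_B)/(3252 − 2813) = 8165380/439 = 18600 m.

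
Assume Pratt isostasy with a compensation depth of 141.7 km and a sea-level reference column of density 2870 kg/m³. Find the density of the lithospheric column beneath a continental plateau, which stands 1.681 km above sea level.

Pratt balance: ρ_ref D = ρ (D + h).
ρ = ρ_ref D/(D + h) = 2870 × 141.7 km/(141.7 km + 1.681 km) = 2840 kg/m³.

2840 kg/m³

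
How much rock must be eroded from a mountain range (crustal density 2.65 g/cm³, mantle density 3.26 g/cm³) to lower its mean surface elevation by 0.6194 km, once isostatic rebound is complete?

Net drop Δ = e − u = e − e ρ_c/ρ_m = e (ρ_m − ρ_c)/ρ_m.
e = Δ ρ_m/(ρ_m − ρ_c) = 0.6194 km × 3.26/0.61 = 3.31 km.

3.31 km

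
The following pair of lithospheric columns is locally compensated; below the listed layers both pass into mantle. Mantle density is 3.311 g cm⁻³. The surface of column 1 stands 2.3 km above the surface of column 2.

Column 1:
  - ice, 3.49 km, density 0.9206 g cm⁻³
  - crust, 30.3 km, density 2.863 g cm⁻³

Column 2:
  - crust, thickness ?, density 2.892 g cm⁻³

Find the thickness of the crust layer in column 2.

Take the compensation level at the base of the deeper column (depth z_c below the surface of column 1) and equate Σ ρ_i t_i down to z_c; mantle fills any gap and the z_c terms cancel.
Column 1: 3.49×0.9206 + 30.3×2.863 + (z_c − 33.79)×3.311
Column 2: 2.3×0 + x×2.892 + (z_c − 2.3 − 0 − x)×3.311
The z_c×3.311 term appears on both sides and cancels. Collect the known terms of each column as K = Σ(ρt)_known − 3.311 × (depth of known layers): K_1 = 89.961794 − 3.311×33.79 = −21.916896; K_2 = 0 − 3.311×(2.3 + 0) = −7.6153.
Balance: K_1 = K_2 − x×(3.311 − 2.892), so x = (K_2 − K_1)/(3.311 − 2.892) = 14.3016/0.419 = 34.1 km.

34.1 km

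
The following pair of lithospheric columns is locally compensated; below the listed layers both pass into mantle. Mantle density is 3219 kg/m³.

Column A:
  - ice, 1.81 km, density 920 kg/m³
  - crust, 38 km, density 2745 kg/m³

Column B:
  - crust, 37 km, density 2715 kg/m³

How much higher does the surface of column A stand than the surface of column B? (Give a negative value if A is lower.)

1.1 km

For any compensation level in the mantle, the mantle terms cancel and isostasy reduces to e = (Σt_A − Σt_B) − (Σ(ρt)_A − Σ(ρt)_B) / ρ_m.
Σt_A = 39.81 km; Σt_B = 37 km; Σ(ρt)_A = 105975.2; Σ(ρt)_B = 100455 (in km·kg/m³).
e = (39.81 − 37) − (105975.2 − 100455) / 3219 = 1.1 km.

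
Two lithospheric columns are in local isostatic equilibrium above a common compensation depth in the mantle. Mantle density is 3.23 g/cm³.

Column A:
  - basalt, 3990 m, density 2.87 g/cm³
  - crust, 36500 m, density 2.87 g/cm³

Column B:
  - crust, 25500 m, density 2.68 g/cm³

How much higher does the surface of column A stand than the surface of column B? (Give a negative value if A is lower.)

For any compensation level in the mantle, the mantle terms cancel and isostasy reduces to e = (Σt_A − Σt_B) − (Σ(ρt)_A − Σ(ρt)_B) / ρ_m.
Σt_A = 40490 m; Σt_B = 25500 m; Σ(ρt)_A = 116206.3; Σ(ρt)_B = 68340 (in m·g/cm³).
e = (40490 − 25500) − (116206.3 − 68340) / 3.23 = 171 m.

171 m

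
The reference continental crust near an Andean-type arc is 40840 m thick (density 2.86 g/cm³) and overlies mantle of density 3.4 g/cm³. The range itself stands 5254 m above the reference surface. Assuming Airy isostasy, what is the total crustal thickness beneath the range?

73900 m

Root depth r = h ρ_c / (ρ_m − ρ_c) = 5254 m × 2.86 / 0.54 = 27830 m.
Total thickness = T + h + r = 40840 m + 5254 m + 27830 m = 73900 m.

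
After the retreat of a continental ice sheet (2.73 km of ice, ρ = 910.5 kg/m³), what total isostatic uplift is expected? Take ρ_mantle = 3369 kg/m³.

0.738 km

Removing the load lets mantle flow back in; uplift u satisfies ρ_ice t = ρ_m u.
u = t ρ_ice/ρ_m = 2.73 km × 910.5/3369 = 0.738 km.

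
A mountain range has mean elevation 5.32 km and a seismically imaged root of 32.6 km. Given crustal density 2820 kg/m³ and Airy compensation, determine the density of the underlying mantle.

Airy balance: ρ_c h = (ρ_m − ρ_c) r → ρ_m = ρ_c (1 + h/r).
ρ_m = 2820 × (1 + 5.32 km/32.6 km) = 3280 kg/m³.

3280 kg/m³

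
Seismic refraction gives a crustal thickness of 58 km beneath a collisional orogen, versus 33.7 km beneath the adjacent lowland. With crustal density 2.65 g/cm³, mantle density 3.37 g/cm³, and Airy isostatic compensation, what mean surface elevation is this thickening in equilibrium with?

Excess crust Δ = 58 km − 33.7 km = 24.3 km, split between elevation h and root r with h + r = Δ.
Airy balance ρ_c h = (ρ_m − ρ_c) r gives r = h ρ_c/(ρ_m − ρ_c), so h (1 + ρ_c/(ρ_m − ρ_c)) = Δ, i.e. h = Δ (ρ_m − ρ_c)/ρ_m.
h = 24.3 km × 0.72/3.37 = 5.19 km.

5.19 km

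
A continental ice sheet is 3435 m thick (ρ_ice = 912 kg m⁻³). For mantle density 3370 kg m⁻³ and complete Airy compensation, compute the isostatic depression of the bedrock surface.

Isostatic balance requires: the ice load ρ_ice t is balanced by mantle displaced below, ρ_m s.
s = t ρ_ice / ρ_m = 3435 m × 912/3370 = 930 m.

930 m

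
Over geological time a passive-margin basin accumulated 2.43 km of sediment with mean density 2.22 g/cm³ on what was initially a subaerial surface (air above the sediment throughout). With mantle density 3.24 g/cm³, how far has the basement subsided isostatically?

Subaerial load: s = t ρ_sed / ρ_m = 2.43 km × 2.22/3.24 = 1.67 km.

1.67 km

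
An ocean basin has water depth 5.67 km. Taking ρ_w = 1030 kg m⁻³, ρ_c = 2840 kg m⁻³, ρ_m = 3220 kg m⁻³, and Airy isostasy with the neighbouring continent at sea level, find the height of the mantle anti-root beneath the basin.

27 km

Balancing pressure at the compensation depth: replacing crust with seawater at the top is compensated by replacing crust with mantle at the base: d (ρ_c − ρ_w) = a (ρ_m − ρ_c).
a = d (ρ_c − ρ_w)/(ρ_m − ρ_c) = 5.67 km × 1810/380 = 27 km.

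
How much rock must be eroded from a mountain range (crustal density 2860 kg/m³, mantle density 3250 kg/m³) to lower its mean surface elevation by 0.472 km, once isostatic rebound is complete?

3.93 km

Net drop Δ = e − u = e − e ρ_c/ρ_m = e (ρ_m − ρ_c)/ρ_m.
e = Δ ρ_m/(ρ_m − ρ_c) = 0.472 km × 3250/390 = 3.93 km.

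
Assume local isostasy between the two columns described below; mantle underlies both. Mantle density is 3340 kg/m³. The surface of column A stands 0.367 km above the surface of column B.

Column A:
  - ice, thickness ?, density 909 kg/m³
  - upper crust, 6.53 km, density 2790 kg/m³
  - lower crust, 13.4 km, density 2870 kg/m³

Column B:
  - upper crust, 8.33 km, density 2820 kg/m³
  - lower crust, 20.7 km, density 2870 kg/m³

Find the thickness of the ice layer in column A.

Take the compensation level at the base of the deeper column (depth z_c below the surface of column A) and equate Σ ρ_i t_i down to z_c; mantle fills any gap and the z_c terms cancel.
Column A: x×909 + 6.53×2790 + 13.4×2870 + (z_c − 19.93 − x)×3340
Column B: 0.367×0 + 8.33×2820 + 20.7×2870 + (z_c − 0.367 − 29.03)×3340
The z_c×3340 term appears on both sides and cancels. Collect the known terms of each column as K = Σ(ρt)_known − 3340 × (depth of known layers): K_A = 56676.7 − 3340×19.93 = −9889.5; K_B = 82899.6 − 3340×(0.367 + 29.03) = −15286.38.
Balance: K_A − x×(3340 − 909) = K_B, so x = (K_A − K_B)/(3340 − 909) = 5396.88/2431 = 2.22 km.

2.22 km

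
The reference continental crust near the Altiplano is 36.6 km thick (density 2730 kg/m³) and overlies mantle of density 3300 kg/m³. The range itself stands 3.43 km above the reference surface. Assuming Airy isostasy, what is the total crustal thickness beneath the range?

56.5 km

Root depth r = h ρ_c / (ρ_m − ρ_c) = 3.43 km × 2730 / 570 = 16.43 km.
Total thickness = T + h + r = 36.6 km + 3.43 km + 16.43 km = 56.5 km.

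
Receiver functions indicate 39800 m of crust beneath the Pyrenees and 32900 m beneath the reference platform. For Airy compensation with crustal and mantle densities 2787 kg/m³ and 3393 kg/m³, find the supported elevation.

Excess crust Δ = 39800 m − 32900 m = 6900 m, split between elevation h and root r with h + r = Δ.
Airy balance ρ_c h = (ρ_m − ρ_c) r gives r = h ρ_c/(ρ_m − ρ_c), so h (1 + ρ_c/(ρ_m − ρ_c)) = Δ, i.e. h = Δ (ρ_m − ρ_c)/ρ_m.
h = 6900 m × 606/3393 = 1230 m.

1230 m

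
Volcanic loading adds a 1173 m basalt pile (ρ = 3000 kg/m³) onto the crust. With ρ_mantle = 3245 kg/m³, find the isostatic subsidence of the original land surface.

Subaerial loading: s = t ρ_load / ρ_m.
s = 1173 m × 3000/3245 = 1080 m.

1080 m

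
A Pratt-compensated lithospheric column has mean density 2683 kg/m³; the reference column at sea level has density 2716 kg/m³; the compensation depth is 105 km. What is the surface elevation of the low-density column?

1.29 km

ρ_ref D = ρ (D + h) → h = D (ρ_ref − ρ)/ρ.
h = 105 km × (2716 − 2683)/2683 = 1.29 km.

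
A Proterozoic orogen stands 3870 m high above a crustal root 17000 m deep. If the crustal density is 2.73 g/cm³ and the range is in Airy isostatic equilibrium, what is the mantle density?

Airy balance: ρ_c h = (ρ_m − ρ_c) r → ρ_m = ρ_c (1 + h/r).
ρ_m = 2.73 × (1 + 3870 m/17000 m) = 3.35 g/cm³.

3.35 g/cm³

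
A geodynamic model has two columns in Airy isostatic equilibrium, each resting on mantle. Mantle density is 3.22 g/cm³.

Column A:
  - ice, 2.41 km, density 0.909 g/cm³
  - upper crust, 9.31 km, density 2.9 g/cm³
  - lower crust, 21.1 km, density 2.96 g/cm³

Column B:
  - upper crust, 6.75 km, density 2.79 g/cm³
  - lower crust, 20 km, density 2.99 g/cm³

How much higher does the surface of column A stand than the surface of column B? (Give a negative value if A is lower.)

For any compensation level in the mantle, the mantle terms cancel and isostasy reduces to e = (Σt_A − Σt_B) − (Σ(ρt)_A − Σ(ρt)_B) / ρ_m.
Σt_A = 32.82 km; Σt_B = 26.75 km; Σ(ρt)_A = 91.64569; Σ(ρt)_B = 78.6325 (in km·g/cm³).
e = (32.82 − 26.75) − (91.64569 − 78.6325) / 3.22 = 2.03 km.

2.03 km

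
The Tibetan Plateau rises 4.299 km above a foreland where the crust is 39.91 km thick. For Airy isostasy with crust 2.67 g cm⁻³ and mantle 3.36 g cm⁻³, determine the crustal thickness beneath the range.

60.8 km

Root depth r = h ρ_c / (ρ_m − ρ_c) = 4.299 km × 2.67 / 0.69 = 16.64 km.
Total thickness = T + h + r = 39.91 km + 4.299 km + 16.64 km = 60.8 km.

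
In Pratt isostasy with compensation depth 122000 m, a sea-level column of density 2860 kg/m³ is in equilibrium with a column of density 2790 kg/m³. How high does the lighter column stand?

3060 m

ρ_ref D = ρ (D + h) → h = D (ρ_ref − ρ)/ρ.
h = 122000 m × (2860 − 2790)/2790 = 3060 m.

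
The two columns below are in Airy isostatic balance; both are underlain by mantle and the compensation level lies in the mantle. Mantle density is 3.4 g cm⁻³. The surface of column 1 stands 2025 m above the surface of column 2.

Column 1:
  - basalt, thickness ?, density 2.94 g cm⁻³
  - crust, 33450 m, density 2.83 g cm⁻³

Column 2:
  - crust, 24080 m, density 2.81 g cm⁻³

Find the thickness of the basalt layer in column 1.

Take the compensation level at the base of the deeper column (depth z_c below the surface of column 1) and equate Σ ρ_i t_i down to z_c; mantle fills any gap and the z_c terms cancel.
Column 1: x×2.94 + 33450×2.83 + (z_c − 33450 − x)×3.4
Column 2: 2025×0 + 24080×2.81 + (z_c − 2025 − 24080)×3.4
The z_c×3.4 term appears on both sides and cancels. Collect the known terms of each column as K = Σ(ρt)_known − 3.4 × (depth of known layers): K_1 = 94663.5 − 3.4×33450 = −19066.5; K_2 = 67664.8 − 3.4×(2025 + 24080) = −21092.2.
Balance: K_1 − x×(3.4 − 2.94) = K_2, so x = (K_1 − K_2)/(3.4 − 2.94) = 2025.7/0.46 = 4400 m.

4400 m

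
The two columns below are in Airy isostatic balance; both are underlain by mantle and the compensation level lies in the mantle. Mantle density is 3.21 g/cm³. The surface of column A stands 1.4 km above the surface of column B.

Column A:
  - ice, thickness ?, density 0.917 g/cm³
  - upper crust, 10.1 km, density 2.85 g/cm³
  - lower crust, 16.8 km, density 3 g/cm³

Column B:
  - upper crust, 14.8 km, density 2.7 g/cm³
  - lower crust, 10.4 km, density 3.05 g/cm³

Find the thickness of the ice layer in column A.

Take the compensation level at the base of the deeper column (depth z_c below the surface of column A) and equate Σ ρ_i t_i down to z_c; mantle fills any gap and the z_c terms cancel.
Column A: x×0.917 + 10.1×2.85 + 16.8×3 + (z_c − 26.9 − x)×3.21
Column B: 1.4×0 + 14.8×2.7 + 10.4×3.05 + (z_c − 1.4 − 25.2)×3.21
The z_c×3.21 term appears on both sides and cancels. Collect the known terms of each column as K = Σ(ρt)_known − 3.21 × (depth of known layers): K_A = 79.185 − 3.21×26.9 = −7.164; K_B = 71.68 − 3.21×(1.4 + 25.2) = −13.706.
Balance: K_A − x×(3.21 − 0.917) = K_B, so x = (K_A − K_B)/(3.21 − 0.917) = 6.542/2.293 = 2.85 km.

2.85 km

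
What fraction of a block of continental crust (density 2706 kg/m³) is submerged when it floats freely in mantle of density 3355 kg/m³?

Submerged fraction = ρ_obj/ρ_fluid = 2706/3355 = 80.7%.

80.7%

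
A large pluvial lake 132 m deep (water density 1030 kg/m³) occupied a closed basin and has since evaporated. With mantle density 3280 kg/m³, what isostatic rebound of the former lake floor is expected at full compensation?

u = d ρ_w/ρ_m = 132 m × 1030/3280 = 41.5 m.

41.5 m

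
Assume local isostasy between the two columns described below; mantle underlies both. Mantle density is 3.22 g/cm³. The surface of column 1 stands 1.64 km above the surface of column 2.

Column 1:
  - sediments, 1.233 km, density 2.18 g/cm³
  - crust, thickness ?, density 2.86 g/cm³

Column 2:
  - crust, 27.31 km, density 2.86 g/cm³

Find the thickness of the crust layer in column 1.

Take the compensation level at the base of the deeper column (depth z_c below the surface of column 1) and equate Σ ρ_i t_i down to z_c; mantle fills any gap and the z_c terms cancel.
Column 1: 1.233×2.18 + x×2.86 + (z_c − 1.233 − x)×3.22
Column 2: 1.64×0 + 27.31×2.86 + (z_c − 1.64 − 27.31)×3.22
The z_c×3.22 term appears on both sides and cancels. Collect the known terms of each column as K = Σ(ρt)_known − 3.22 × (depth of known layers): K_1 = 2.68794 − 3.22×1.233 = −1.28232; K_2 = 78.1066 − 3.22×(1.64 + 27.31) = −15.1124.
Balance: K_1 − x×(3.22 − 2.86) = K_2, so x = (K_1 − K_2)/(3.22 − 2.86) = 13.8301/0.36 = 38.4 km.

38.4 km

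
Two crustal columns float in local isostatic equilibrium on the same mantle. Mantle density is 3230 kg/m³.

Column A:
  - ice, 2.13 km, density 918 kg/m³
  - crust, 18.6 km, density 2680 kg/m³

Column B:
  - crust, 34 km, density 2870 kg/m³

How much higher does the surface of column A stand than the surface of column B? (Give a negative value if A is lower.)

0.902 km

For any compensation level in the mantle, the mantle terms cancel and isostasy reduces to e = (Σt_A − Σt_B) − (Σ(ρt)_A − Σ(ρt)_B) / ρ_m.
Σt_A = 20.73 km; Σt_B = 34 km; Σ(ρt)_A = 51803.34; Σ(ρt)_B = 97580 (in km·kg/m³).
e = (20.73 − 34) − (51803.34 − 97580) / 3230 = 0.902 km.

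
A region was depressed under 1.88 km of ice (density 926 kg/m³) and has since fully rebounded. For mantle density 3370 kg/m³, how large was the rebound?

0.517 km

Removing the load lets mantle flow back in; uplift u satisfies ρ_ice t = ρ_m u.
u = t ρ_ice/ρ_m = 1.88 km × 926/3370 = 0.517 km.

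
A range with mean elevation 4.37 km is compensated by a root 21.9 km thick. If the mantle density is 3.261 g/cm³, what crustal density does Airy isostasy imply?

ρ_c h = (ρ_m − ρ_c) r → ρ_c (h + r) = ρ_m r → ρ_c = ρ_m r / (h + r).
ρ_c = 3.261 × 21.9 km / (4.37 km + 21.9 km) = 2.72 g/cm³.

2.72 g/cm³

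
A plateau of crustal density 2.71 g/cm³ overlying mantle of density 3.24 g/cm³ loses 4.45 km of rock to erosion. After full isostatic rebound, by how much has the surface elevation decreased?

Rebound u = e ρ_c/ρ_m = 4.45 km × 2.71/3.24 = 3.722 km.
Net surface drop = e − u = 4.45 km − 3.722 km = e (ρ_m − ρ_c)/ρ_m = 0.728 km.

0.728 km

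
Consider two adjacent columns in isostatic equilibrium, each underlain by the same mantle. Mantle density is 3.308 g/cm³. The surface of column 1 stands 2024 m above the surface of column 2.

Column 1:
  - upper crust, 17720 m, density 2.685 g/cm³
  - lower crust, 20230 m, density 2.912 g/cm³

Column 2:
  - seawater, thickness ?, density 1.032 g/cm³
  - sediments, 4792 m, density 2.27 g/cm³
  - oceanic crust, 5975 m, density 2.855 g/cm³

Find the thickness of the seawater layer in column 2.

2050 m

Take the compensation level at the base of the deeper column (depth z_c below the surface of column 1) and equate Σ ρ_i t_i down to z_c; mantle fills any gap and the z_c terms cancel.
Column 1: 17720×2.685 + 20230×2.912 + (z_c − 37950)×3.308
Column 2: 2024×0 + x×1.032 + 4792×2.27 + 5975×2.855 + (z_c − 2024 − 10767 − x)×3.308
The z_c×3.308 term appears on both sides and cancels. Collect the known terms of each column as K = Σ(ρt)_known − 3.308 × (depth of known layers): K_1 = 106487.96 − 3.308×37950 = −19050.64; K_2 = 27936.465 − 3.308×(2024 + 10767) = −14376.163.
Balance: K_1 = K_2 − x×(3.308 − 1.032), so x = (K_2 − K_1)/(3.308 − 1.032) = 4674.48/2.276 = 2050 m.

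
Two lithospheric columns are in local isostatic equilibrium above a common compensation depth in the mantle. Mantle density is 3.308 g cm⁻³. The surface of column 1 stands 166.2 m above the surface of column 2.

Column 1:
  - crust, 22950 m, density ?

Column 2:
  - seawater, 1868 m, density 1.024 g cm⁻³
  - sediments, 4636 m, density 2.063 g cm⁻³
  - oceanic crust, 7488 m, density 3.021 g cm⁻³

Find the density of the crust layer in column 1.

2.75 g cm⁻³

Take the compensation level at the base of the deeper column (depth z_c below the surface of column 1) and equate Σ ρ_i t_i down to z_c; mantle fills any gap and the z_c terms cancel.
Column 1: 22950×ρ + (z_c − 22950)×3.308
Column 2: 166.2×0 + 1868×1.024 + 4636×2.063 + 7488×3.021 + (z_c − 166.2 − 13992)×3.308
The z_c×3.308 term appears on both sides and cancels. Collect the known terms of each column as K = Σ(ρt)_known − 3.308 × (depth of known layers): K_1 = 0 − 3.308×22950 = −75918.6; K_2 = 34098.148 − 3.308×(166.2 + 13992) = −12737.1776.
Balance: K_1 + 22950×ρ = K_2, so ρ = (K_2 − K_1)/22950 = 63181.4/22950 = 2.75 g cm⁻³.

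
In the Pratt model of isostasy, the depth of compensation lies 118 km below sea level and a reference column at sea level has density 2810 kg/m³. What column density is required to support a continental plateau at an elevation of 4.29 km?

Pratt balance: ρ_ref D = ρ (D + h).
ρ = ρ_ref D/(D + h) = 2810 × 118 km/(118 km + 4.29 km) = 2710 kg/m³.

2710 kg/m³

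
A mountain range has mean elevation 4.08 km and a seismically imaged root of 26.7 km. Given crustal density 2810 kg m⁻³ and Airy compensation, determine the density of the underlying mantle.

3240 kg m⁻³

Airy balance: ρ_c h = (ρ_m − ρ_c) r → ρ_m = ρ_c (1 + h/r).
ρ_m = 2810 × (1 + 4.08 km/26.7 km) = 3240 kg m⁻³.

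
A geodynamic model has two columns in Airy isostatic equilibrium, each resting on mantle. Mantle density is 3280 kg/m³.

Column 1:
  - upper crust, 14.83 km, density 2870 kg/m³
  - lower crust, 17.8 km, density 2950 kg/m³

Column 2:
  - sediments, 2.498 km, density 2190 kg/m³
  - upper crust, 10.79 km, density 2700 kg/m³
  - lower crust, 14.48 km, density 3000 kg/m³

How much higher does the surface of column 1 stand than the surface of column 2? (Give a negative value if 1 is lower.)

−0.33 km

For any compensation level in the mantle, the mantle terms cancel and isostasy reduces to e = (Σt_1 − Σt_2) − (Σ(ρt)_1 − Σ(ρt)_2) / ρ_m.
Σt_1 = 32.63 km; Σt_2 = 27.768 km; Σ(ρt)_1 = 95072.1; Σ(ρt)_2 = 78043.62 (in km·kg/m³).
e = (32.63 − 27.768) − (95072.1 − 78043.62) / 3280 = −0.33 km.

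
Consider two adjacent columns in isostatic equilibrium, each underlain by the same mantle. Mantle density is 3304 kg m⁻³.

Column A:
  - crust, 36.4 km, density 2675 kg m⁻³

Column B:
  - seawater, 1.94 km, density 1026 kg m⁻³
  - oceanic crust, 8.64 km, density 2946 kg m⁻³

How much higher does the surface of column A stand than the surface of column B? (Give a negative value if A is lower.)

4.66 km

For any compensation level in the mantle, the mantle terms cancel and isostasy reduces to e = (Σt_A − Σt_B) − (Σ(ρt)_A − Σ(ρt)_B) / ρ_m.
Σt_A = 36.4 km; Σt_B = 10.58 km; Σ(ρt)_A = 97370; Σ(ρt)_B = 27443.88 (in km·kg m⁻³).
e = (36.4 − 10.58) − (97370 − 27443.88) / 3304 = 4.66 km.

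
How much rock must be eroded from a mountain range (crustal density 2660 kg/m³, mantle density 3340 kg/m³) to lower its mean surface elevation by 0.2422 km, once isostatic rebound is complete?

1.19 km

Net drop Δ = e − u = e − e ρ_c/ρ_m = e (ρ_m − ρ_c)/ρ_m.
e = Δ ρ_m/(ρ_m − ρ_c) = 0.2422 km × 3340/680 = 1.19 km.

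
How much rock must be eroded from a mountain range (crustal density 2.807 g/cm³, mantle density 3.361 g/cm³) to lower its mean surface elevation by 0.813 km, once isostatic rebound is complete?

4.93 km

Net drop Δ = e − u = e − e ρ_c/ρ_m = e (ρ_m − ρ_c)/ρ_m.
e = Δ ρ_m/(ρ_m − ρ_c) = 0.813 km × 3.361/0.554 = 4.93 km.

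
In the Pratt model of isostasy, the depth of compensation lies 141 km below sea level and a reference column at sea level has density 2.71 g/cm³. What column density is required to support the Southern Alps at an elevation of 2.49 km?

Pratt balance: ρ_ref D = ρ (D + h).
ρ = ρ_ref D/(D + h) = 2.71 × 141 km/(141 km + 2.49 km) = 2.66 g/cm³.

2.66 g/cm³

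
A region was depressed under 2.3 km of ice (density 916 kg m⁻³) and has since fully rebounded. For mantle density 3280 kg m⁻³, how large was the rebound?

0.642 km

Removing the load lets mantle flow back in; uplift u satisfies ρ_ice t = ρ_m u.
u = t ρ_ice/ρ_m = 2.3 km × 916/3280 = 0.642 km.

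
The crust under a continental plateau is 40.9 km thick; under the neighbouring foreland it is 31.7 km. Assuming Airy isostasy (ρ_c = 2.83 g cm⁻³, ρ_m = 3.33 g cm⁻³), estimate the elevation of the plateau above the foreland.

1.38 km

Excess crust Δ = 40.9 km − 31.7 km = 9.2 km, split between elevation h and root r with h + r = Δ.
Airy balance ρ_c h = (ρ_m − ρ_c) r gives r = h ρ_c/(ρ_m − ρ_c), so h (1 + ρ_c/(ρ_m − ρ_c)) = Δ, i.e. h = Δ (ρ_m − ρ_c)/ρ_m.
h = 9.2 km × 0.5/3.33 = 1.38 km.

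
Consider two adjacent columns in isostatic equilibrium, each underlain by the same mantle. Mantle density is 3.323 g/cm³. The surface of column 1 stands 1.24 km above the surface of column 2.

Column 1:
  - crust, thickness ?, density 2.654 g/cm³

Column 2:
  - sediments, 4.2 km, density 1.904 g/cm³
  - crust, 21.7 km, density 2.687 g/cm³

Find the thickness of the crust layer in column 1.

Take the compensation level at the base of the deeper column (depth z_c below the surface of column 1) and equate Σ ρ_i t_i down to z_c; mantle fills any gap and the z_c terms cancel.
Column 1: x×2.654 + (z_c − 0 − x)×3.323
Column 2: 1.24×0 + 4.2×1.904 + 21.7×2.687 + (z_c − 1.24 − 25.9)×3.323
The z_c×3.323 term appears on both sides and cancels. Collect the known terms of each column as K = Σ(ρt)_known − 3.323 × (depth of known layers): K_1 = 0 − 3.323×0 = 0; K_2 = 66.3047 − 3.323×(1.24 + 25.9) = −23.88152.
Balance: K_1 − x×(3.323 − 2.654) = K_2, so x = (K_1 − K_2)/(3.323 − 2.654) = 23.8815/0.669 = 35.7 km.

35.7 km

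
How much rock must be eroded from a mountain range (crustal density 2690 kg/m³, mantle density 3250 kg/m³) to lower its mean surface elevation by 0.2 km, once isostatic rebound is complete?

1.16 km

Net drop Δ = e − u = e − e ρ_c/ρ_m = e (ρ_m − ρ_c)/ρ_m.
e = Δ ρ_m/(ρ_m − ρ_c) = 0.2 km × 3250/560 = 1.16 km.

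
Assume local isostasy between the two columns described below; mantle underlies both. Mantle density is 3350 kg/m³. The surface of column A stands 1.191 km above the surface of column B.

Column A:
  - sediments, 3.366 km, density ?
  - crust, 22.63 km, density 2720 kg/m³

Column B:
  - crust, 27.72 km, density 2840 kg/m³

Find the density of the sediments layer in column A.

2200 kg/m³

Take the compensation level at the base of the deeper column (depth z_c below the surface of column A) and equate Σ ρ_i t_i down to z_c; mantle fills any gap and the z_c terms cancel.
Column A: 3.366×ρ + 22.63×2720 + (z_c − 25.996)×3350
Column B: 1.191×0 + 27.72×2840 + (z_c − 1.191 − 27.72)×3350
The z_c×3350 term appears on both sides and cancels. Collect the known terms of each column as K = Σ(ρt)_known − 3350 × (depth of known layers): K_A = 61553.6 − 3350×25.996 = −25533; K_B = 78724.8 − 3350×(1.191 + 27.72) = −18127.05.
Balance: K_A + 3.366×ρ = K_B, so ρ = (K_B − K_A)/3.366 = 7405.95/3.366 = 2200 kg/m³.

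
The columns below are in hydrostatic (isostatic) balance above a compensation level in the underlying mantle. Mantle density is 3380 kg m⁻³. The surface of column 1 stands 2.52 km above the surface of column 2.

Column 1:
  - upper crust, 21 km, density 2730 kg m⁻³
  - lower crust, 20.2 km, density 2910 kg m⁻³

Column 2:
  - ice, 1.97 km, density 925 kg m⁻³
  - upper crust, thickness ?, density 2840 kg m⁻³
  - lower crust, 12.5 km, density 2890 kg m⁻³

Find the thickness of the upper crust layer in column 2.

6.79 km

Take the compensation level at the base of the deeper column (depth z_c below the surface of column 1) and equate Σ ρ_i t_i down to z_c; mantle fills any gap and the z_c terms cancel.
Column 1: 21×2730 + 20.2×2910 + (z_c − 41.2)×3380
Column 2: 2.52×0 + 1.97×925 + x×2840 + 12.5×2890 + (z_c − 2.52 − 14.47 − x)×3380
The z_c×3380 term appears on both sides and cancels. Collect the known terms of each column as K = Σ(ρt)_known − 3380 × (depth of known layers): K_1 = 116112 − 3380×41.2 = −23144; K_2 = 37947.25 − 3380×(2.52 + 14.47) = −19478.95.
Balance: K_1 = K_2 − x×(3380 − 2840), so x = (K_2 − K_1)/(3380 − 2840) = 3665.05/540 = 6.79 km.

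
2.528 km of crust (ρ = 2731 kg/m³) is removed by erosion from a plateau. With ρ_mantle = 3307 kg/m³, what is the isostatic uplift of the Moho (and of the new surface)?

2.09 km

Unloading: uplift u = e ρ_c/ρ_m = 2.528 km × 2731/3307 = 2.09 km.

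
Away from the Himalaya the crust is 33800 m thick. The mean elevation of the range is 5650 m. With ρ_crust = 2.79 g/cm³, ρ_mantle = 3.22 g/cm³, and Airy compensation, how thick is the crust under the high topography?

Root depth r = h ρ_c / (ρ_m − ρ_c) = 5650 m × 2.79 / 0.43 = 36660 m.
Total thickness = T + h + r = 33800 m + 5650 m + 36660 m = 76100 m.

76100 m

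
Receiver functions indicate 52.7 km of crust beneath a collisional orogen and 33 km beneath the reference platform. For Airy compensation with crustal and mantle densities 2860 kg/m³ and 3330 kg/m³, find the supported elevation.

Excess crust Δ = 52.7 km − 33 km = 19.7 km, split between elevation h and root r with h + r = Δ.
Airy balance ρ_c h = (ρ_m − ρ_c) r gives r = h ρ_c/(ρ_m − ρ_c), so h (1 + ρ_c/(ρ_m − ρ_c)) = Δ, i.e. h = Δ (ρ_m − ρ_c)/ρ_m.
h = 19.7 km × 470/3330 = 2.78 km.

2.78 km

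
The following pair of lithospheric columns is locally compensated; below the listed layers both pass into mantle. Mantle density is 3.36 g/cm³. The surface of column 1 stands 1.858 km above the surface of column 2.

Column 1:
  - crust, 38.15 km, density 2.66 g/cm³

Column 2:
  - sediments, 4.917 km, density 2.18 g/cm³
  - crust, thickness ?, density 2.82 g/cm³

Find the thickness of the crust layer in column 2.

27.1 km

Take the compensation level at the base of the deeper column (depth z_c below the surface of column 1) and equate Σ ρ_i t_i down to z_c; mantle fills any gap and the z_c terms cancel.
Column 1: 38.15×2.66 + (z_c − 38.15)×3.36
Column 2: 1.858×0 + 4.917×2.18 + x×2.82 + (z_c − 1.858 − 4.917 − x)×3.36
The z_c×3.36 term appears on both sides and cancels. Collect the known terms of each column as K = Σ(ρt)_known − 3.36 × (depth of known layers): K_1 = 101.479 − 3.36×38.15 = −26.705; K_2 = 10.71906 − 3.36×(1.858 + 4.917) = −12.04494.
Balance: K_1 = K_2 − x×(3.36 − 2.82), so x = (K_2 − K_1)/(3.36 − 2.82) = 14.6601/0.54 = 27.1 km.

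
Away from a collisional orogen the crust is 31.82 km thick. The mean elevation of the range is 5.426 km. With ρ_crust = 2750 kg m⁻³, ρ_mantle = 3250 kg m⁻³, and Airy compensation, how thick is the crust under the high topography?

Root depth r = h ρ_c / (ρ_m − ρ_c) = 5.426 km × 2750 / 500 = 29.84 km.
Total thickness = T + h + r = 31.82 km + 5.426 km + 29.84 km = 67.1 km.

67.1 km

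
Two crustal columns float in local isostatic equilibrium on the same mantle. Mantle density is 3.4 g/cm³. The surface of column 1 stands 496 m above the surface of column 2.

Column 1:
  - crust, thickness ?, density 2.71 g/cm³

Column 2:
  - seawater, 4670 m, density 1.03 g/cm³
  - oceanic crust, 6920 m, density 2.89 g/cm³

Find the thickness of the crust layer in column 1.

23600 m

Take the compensation level at the base of the deeper column (depth z_c below the surface of column 1) and equate Σ ρ_i t_i down to z_c; mantle fills any gap and the z_c terms cancel.
Column 1: x×2.71 + (z_c − 0 − x)×3.4
Column 2: 496×0 + 4670×1.03 + 6920×2.89 + (z_c − 496 − 11590)×3.4
The z_c×3.4 term appears on both sides and cancels. Collect the known terms of each column as K = Σ(ρt)_known − 3.4 × (depth of known layers): K_1 = 0 − 3.4×0 = 0; K_2 = 24808.9 − 3.4×(496 + 11590) = −16283.5.
Balance: K_1 − x×(3.4 − 2.71) = K_2, so x = (K_1 − K_2)/(3.4 − 2.71) = 16283.5/0.69 = 23600 m.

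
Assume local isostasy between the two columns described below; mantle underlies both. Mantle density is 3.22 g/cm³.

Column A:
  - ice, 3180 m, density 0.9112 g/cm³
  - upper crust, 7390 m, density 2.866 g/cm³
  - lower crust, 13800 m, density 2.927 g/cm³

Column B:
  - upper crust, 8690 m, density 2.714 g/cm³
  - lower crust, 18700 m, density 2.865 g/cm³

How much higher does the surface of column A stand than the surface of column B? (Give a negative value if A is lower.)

For any compensation level in the mantle, the mantle terms cancel and isostasy reduces to e = (Σt_A − Σt_B) − (Σ(ρt)_A − Σ(ρt)_B) / ρ_m.
Σt_A = 24370 m; Σt_B = 27390 m; Σ(ρt)_A = 64469.956; Σ(ρt)_B = 77160.16 (in m·g/cm³).
e = (24370 − 27390) − (64469.956 − 77160.16) / 3.22 = 921 m.

921 m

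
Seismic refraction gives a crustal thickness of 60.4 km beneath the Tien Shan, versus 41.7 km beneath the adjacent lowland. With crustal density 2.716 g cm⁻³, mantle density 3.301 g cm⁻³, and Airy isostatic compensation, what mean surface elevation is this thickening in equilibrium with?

3.31 km

Excess crust Δ = 60.4 km − 41.7 km = 18.7 km, split between elevation h and root r with h + r = Δ.
Airy balance ρ_c h = (ρ_m − ρ_c) r gives r = h ρ_c/(ρ_m − ρ_c), so h (1 + ρ_c/(ρ_m − ρ_c)) = Δ, i.e. h = Δ (ρ_m − ρ_c)/ρ_m.
h = 18.7 km × 0.585/3.301 = 3.31 km.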